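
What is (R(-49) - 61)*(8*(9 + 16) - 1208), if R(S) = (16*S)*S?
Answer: -38661840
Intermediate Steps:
R(S) = 16*S²
(R(-49) - 61)*(8*(9 + 16) - 1208) = (16*(-49)² - 61)*(8*(9 + 16) - 1208) = (16*2401 - 61)*(8*25 - 1208) = (38416 - 61)*(200 - 1208) = 38355*(-1008) = -38661840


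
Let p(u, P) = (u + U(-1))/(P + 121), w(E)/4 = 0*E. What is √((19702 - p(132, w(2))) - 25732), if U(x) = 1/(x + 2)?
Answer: I*√729763/11 ≈ 77.66*I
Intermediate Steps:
w(E) = 0 (w(E) = 4*(0*E) = 4*0 = 0)
U(x) = 1/(2 + x)
p(u, P) = (1 + u)/(121 + P) (p(u, P) = (u + 1/(2 - 1))/(P + 121) = (u + 1/1)/(121 + P) = (u + 1)/(121 + P) = (1 + u)/(121 + P))
√((19702 - p(132, w(2))) - 25732) = √((19702 - (1 + 132)/(121 + 0)) - 25732) = √((19702 - 133/121) - 25732) = √(2383809/121 - 25732) = √(-729763/121) = I*√729763/11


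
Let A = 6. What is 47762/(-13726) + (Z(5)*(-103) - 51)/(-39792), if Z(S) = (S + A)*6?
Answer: -301089355/91030832 ≈ -3.3076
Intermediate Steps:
Z(S) = 36 + 6*S (Z(S) = (S + 6)*6 = (6 + S)*6 = 36 + 6*S)
47762/(-13726) + (Z(5)*(-103) - 51)/(-39792) = 47762/(-13726) + ((36 + 6*5)*(-103) - 51)/(-39792) = 47762*(-1/13726) + ((36 + 30)*(-103) - 51)*(-1/39792) = -23881/6863 + (66*(-103) - 51)*(-1/39792) = -23881/6863 + (-6798 - 51)*(-1/39792) = -23881/6863 - 6849*(-1/39792) = -23881/6863 + 2283/13264 = -301089355/91030832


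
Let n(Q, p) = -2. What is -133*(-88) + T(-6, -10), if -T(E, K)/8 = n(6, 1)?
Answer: 11720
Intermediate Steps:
T(E, K) = 16 (T(E, K) = -8*(-2) = 16)
-133*(-88) + T(-6, -10) = -133*(-88) + 16 = 11704 + 16 = 11720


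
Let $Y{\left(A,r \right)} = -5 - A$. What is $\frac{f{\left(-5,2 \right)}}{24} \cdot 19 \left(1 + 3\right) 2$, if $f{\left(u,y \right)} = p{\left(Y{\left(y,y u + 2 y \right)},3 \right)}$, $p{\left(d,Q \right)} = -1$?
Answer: $- \frac{19}{3} \approx -6.3333$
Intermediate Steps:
$f{\left(u,y \right)} = -1$
$\frac{f{\left(-5,2 \right)}}{24} \cdot 19 \left(1 + 3\right) 2 = - \frac{1}{24} \cdot 19 \left(1 + 3\right) 2 = \left(-1\right) \frac{1}{24} \cdot 19 \cdot 4 \cdot 2 = \left(- \frac{1}{24}\right) 19 \cdot 8 = \left(- \frac{19}{24}\right) 8 = - \frac{19}{3}$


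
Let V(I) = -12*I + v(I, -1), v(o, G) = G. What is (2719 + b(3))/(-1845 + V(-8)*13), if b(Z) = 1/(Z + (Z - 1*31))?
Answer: -33987/7625 ≈ -4.4573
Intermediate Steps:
V(I) = -1 - 12*I (V(I) = -12*I - 1 = -1 - 12*I)
b(Z) = 1/(-31 + 2*Z) (b(Z) = 1/(Z + (Z - 31)) = 1/(Z + (-31 + Z)) = 1/(-31 + 2*Z))
(2719 + b(3))/(-1845 + V(-8)*13) = (2719 + 1/(-31 + 2*3))/(-1845 + (-1 - 12*(-8))*13) = (2719 + 1/(-31 + 6))/(-1845 + (-1 + 96)*13) = (2719 + 1/(-25))/(-1845 + 95*13) = (2719 - 1/25)/(-1845 + 1235) = (67974/25)/(-610) = (67974/25)*(-1/610) = -33987/7625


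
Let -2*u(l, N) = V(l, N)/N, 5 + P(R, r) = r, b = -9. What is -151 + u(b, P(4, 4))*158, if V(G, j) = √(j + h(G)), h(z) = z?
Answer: -151 + 79*I*√10 ≈ -151.0 + 249.82*I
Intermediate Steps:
P(R, r) = -5 + r
V(G, j) = √(G + j) (V(G, j) = √(j + G) = √(G + j))
u(l, N) = -√(N + l)/(2*N) (u(l, N) = -√(l + N)/(2*N) = -√(N + l)/(2*N))
-151 + u(b, P(4, 4))*158 = -151 - √((-5 + 4) - 9)/(2*(-5 + 4))*158 = -151 - ½*√(-1 - 9)/(-1)*158 = -151 - ½*(-1)*√(-10)*158 = -151 - ½*(-1)*I*√10*158 = -151 + (I*√10/2)*158 = -151 + 79*I*√10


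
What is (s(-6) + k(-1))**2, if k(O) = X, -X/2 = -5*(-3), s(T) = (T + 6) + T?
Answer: 1296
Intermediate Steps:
s(T) = 6 + 2*T (s(T) = (6 + T) + T = 6 + 2*T)
X = -30 (X = -(-10)*(-3) = -2*15 = -30)
k(O) = -30
(s(-6) + k(-1))**2 = ((6 + 2*(-6)) - 30)**2 = ((6 - 12) - 30)**2 = (-6 - 30)**2 = (-36)**2 = 1296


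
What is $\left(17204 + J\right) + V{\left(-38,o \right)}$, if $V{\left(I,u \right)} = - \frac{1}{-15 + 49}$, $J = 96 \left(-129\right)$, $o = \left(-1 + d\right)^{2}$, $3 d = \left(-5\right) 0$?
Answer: $\frac{163879}{34} \approx 4820.0$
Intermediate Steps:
$d = 0$ ($d = \frac{\left(-5\right) 0}{3} = \frac{1}{3} \cdot 0 = 0$)
$o = 1$ ($o = \left(-1 + 0\right)^{2} = \left(-1\right)^{2} = 1$)
$J = -12384$
$V{\left(I,u \right)} = - \frac{1}{34}$
$\left(17204 + J\right) + V{\left(-38,o \right)} = \left(17204 - 12384\right) - \frac{1}{34} = 4820 - \frac{1}{34} = \frac{163879}{34}$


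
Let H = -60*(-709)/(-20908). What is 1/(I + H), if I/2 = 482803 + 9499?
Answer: 5227/5146514473 ≈ 1.0156e-6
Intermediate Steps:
I = 984604 (I = 2*(482803 + 9499) = 2*492302 = 984604)
H = -10635/5227 (H = 42540*(-1/20908) = -10635/5227 ≈ -2.0346)
1/(I + H) = 1/(984604 - 10635/5227) = 1/(5146514473/5227) = 5227/5146514473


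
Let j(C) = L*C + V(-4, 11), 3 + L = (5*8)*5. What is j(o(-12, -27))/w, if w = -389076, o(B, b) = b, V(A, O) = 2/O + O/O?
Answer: 14624/1069959 ≈ 0.013668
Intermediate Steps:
V(A, O) = 1 + 2/O (V(A, O) = 2/O + 1 = 1 + 2/O)
L = 197 (L = -3 + (5*8)*5 = -3 + 40*5 = -3 + 200 = 197)
j(C) = 13/11 + 197*C (j(C) = 197*C + (2 + 11)/11 = 197*C + (1/11)*13 = 197*C + 13/11 = 13/11 + 197*C)
j(o(-12, -27))/w = (13/11 + 197*(-27))/(-389076) = (13/11 - 5319)*(-1/389076) = -58496/11*(-1/389076) = 14624/1069959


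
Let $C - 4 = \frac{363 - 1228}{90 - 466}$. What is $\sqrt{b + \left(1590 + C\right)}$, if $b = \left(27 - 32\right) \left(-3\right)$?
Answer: $\frac{\sqrt{56949806}}{188} \approx 40.141$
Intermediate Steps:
$C = \frac{2369}{376}$ ($C = 4 + \frac{363 - 1228}{90 - 466} = 4 - \frac{865}{90 - 466} = 4 - \frac{865}{-376} = 4 - - \frac{865}{376} = 4 + \frac{865}{376} = \frac{2369}{376} \approx 6.3005$)
$b = 15$ ($b = \left(-5\right) \left(-3\right) = 15$)
$\sqrt{b + \left(1590 + C\right)} = \sqrt{15 + \left(1590 + \frac{2369}{376}\right)} = \sqrt{15 + \frac{600209}{376}} = \sqrt{\frac{605849}{376}} = \frac{\sqrt{56949806}}{188}$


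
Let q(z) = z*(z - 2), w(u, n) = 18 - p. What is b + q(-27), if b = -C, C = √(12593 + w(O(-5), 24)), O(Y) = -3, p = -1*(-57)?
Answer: 783 - √12554 ≈ 670.96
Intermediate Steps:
p = 57
w(u, n) = -39 (w(u, n) = 18 - 1*57 = 18 - 57 = -39)
C = √12554 (C = √(12593 - 39) = √12554 ≈ 112.04)
q(z) = z*(-2 + z)
b = -√12554 ≈ -112.04
b + q(-27) = -√12554 - 27*(-2 - 27) = -√12554 - 27*(-29) = -√12554 + 783 = 783 - √12554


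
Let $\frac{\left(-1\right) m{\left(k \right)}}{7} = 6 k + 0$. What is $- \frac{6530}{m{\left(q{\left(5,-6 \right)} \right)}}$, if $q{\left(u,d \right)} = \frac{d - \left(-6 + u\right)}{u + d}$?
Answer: $\frac{653}{21} \approx 31.095$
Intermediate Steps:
$q{\left(u,d \right)} = \frac{6 + d - u}{d + u}$
$m{\left(k \right)} = - 42 k$ ($m{\left(k \right)} = - 7 \left(6 k + 0\right) = - 7 \cdot 6 k = - 42 k$)
$- \frac{6530}{m{\left(q{\left(5,-6 \right)} \right)}} = - \frac{6530}{\left(-42\right) \frac{6 - 6 - 5}{-6 + 5}} = - \frac{6530}{\left(-42\right) \frac{6 - 6 - 5}{-1}} = - \frac{6530}{\left(-42\right) \left(\left(-1\right) \left(-5\right)\right)} = - \frac{6530}{\left(-42\right) 5} = - \frac{6530}{-210} = \left(-6530\right) \left(- \frac{1}{210}\right) = \frac{653}{21}$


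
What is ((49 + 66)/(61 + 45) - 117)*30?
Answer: -184305/53 ≈ -3477.5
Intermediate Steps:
((49 + 66)/(61 + 45) - 117)*30 = (115/106 - 117)*30 = -12287/106*30 = -184305/53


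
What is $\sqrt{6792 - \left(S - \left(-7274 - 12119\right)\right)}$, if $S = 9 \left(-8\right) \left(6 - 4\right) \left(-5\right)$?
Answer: $i \sqrt{13321} \approx 115.42 i$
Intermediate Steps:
$S = 720$ ($S = - 72 \cdot 2 \left(-5\right) = \left(-72\right) \left(-10\right) = 720$)
$\sqrt{6792 - \left(S - \left(-7274 - 12119\right)\right)} = \sqrt{6792 - \left(720 - \left(-7274 - 12119\right)\right)} = \sqrt{6792 - \left(720 - -19393\right)} = \sqrt{6792 - \left(720 + 19393\right)} = \sqrt{6792 - 20113} = \sqrt{-13321} = i \sqrt{13321}$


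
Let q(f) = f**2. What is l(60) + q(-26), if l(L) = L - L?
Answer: 676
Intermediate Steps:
l(L) = 0
l(60) + q(-26) = 0 + (-26)**2 = 0 + 676 = 676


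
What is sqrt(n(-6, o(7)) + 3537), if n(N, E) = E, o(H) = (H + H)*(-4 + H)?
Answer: sqrt(3579) ≈ 59.825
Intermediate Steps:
o(H) = 2*H*(-4 + H) (o(H) = (2*H)*(-4 + H) = 2*H*(-4 + H))
sqrt(n(-6, o(7)) + 3537) = sqrt(2*7*(-4 + 7) + 3537) = sqrt(2*7*3 + 3537) = sqrt(42 + 3537) = sqrt(3579)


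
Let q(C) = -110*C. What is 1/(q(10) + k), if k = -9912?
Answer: -1/11012 ≈ -9.0810e-5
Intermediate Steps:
1/(q(10) + k) = 1/(-110*10 - 9912) = 1/(-1100 - 9912) = 1/(-11012) = -1/11012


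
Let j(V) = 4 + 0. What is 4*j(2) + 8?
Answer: 24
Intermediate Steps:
j(V) = 4
4*j(2) + 8 = 4*4 + 8 = 16 + 8 = 24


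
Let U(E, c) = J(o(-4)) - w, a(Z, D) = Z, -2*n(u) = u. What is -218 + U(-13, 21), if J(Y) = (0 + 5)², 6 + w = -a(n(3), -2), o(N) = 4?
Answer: -377/2 ≈ -188.50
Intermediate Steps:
n(u) = -u/2
w = -9/2 (w = -6 - (-1)*3/2 = -6 - 1*(-3/2) = -6 + 3/2 = -9/2 ≈ -4.5000)
J(Y) = 25 (J(Y) = 5² = 25)
U(E, c) = 59/2 (U(E, c) = 25 - 1*(-9/2) = 25 + 9/2 = 59/2)
-218 + U(-13, 21) = -218 + 59/2 = -377/2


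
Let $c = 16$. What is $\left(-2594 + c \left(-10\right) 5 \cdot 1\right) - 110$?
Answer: $-3504$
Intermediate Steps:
$\left(-2594 + c \left(-10\right) 5 \cdot 1\right) - 110 = \left(-2594 + 16 \left(-10\right) 5 \cdot 1\right) - 110 = \left(-2594 - 800\right) - 110 = -3394 - 110 = -3504$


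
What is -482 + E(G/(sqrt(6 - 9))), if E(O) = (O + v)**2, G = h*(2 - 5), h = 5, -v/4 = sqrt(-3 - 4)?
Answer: -669 + 40*sqrt(21) ≈ -485.70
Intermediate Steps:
v = -4*I*sqrt(7) (v = -4*sqrt(-3 - 4) = -4*I*sqrt(7) ≈ -10.583*I)
G = -15 (G = 5*(2 - 5) = 5*(-3) = -15)
E(O) = (O - 4*I*sqrt(7))**2
-482 + E(G/(sqrt(6 - 9))) = -482 + (-15/sqrt(6 - 9) - 4*I*sqrt(7))**2 = -482 + (-15*(-I*sqrt(3)/3) - 4*I*sqrt(7))**2 = -482 + (-(-5)*I*sqrt(3) - 4*I*sqrt(7))**2 = -482 + (5*I*sqrt(3) - 4*I*sqrt(7))**2 = -482 + (-4*I*sqrt(7) + 5*I*sqrt(3))**2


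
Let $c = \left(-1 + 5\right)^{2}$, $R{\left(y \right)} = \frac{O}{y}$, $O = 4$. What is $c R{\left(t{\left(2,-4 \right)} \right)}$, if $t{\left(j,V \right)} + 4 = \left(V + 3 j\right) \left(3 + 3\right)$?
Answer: $8$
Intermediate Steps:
$t{\left(j,V \right)} = -4 + 6 V + 18 j$ ($t{\left(j,V \right)} = -4 + \left(V + 3 j\right) \left(3 + 3\right) = -4 + \left(V + 3 j\right) 6 = -4 + \left(6 V + 18 j\right) = -4 + 6 V + 18 j$)
$R{\left(y \right)} = \frac{4}{y}$
$c = 16$ ($c = 4^{2} = 16$)
$c R{\left(t{\left(2,-4 \right)} \right)} = 16 \frac{4}{-4 + 6 \left(-4\right) + 18 \cdot 2} = 16 \frac{4}{-4 - 24 + 36} = 16 \cdot \frac{4}{8} = 16 \cdot 4 \cdot \frac{1}{8} = 16 \cdot \frac{1}{2} = 8$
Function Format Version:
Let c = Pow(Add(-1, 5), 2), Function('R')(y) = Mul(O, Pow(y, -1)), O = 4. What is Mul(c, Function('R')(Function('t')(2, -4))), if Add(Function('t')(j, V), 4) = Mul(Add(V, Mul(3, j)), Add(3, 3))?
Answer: 8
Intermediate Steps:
Function('t')(j, V) = Add(-4, Mul(6, V), Mul(18, j)) (Function('t')(j, V) = Add(-4, Mul(Add(V, Mul(3, j)), Add(3, 3))) = Add(-4, Mul(Add(V, Mul(3, j)), 6)) = Add(-4, Add(Mul(6, V), Mul(18, j))) = Add(-4, Mul(6, V), Mul(18, j)))
Function('R')(y) = Mul(4, Pow(y, -1))
c = 16 (c = Pow(4, 2) = 16)
Mul(c, Function('R')(Function('t')(2, -4))) = Mul(16, Mul(4, Pow(Add(-4, Mul(6, -4), Mul(18, 2)), -1))) = Mul(16, Mul(4, Pow(Add(-4, -24, 36), -1))) = Mul(16, Mul(4, Pow(8, -1))) = Mul(16, Mul(4, Rational(1, 8))) = Mul(16, Rational(1, 2)) = 8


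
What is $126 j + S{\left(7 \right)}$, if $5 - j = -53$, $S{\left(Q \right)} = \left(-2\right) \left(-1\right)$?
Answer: $7310$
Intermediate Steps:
$S{\left(Q \right)} = 2$
$j = 58$ ($j = 5 - -53 = 5 + 53 = 58$)
$126 j + S{\left(7 \right)} = 126 \cdot 58 + 2 = 7308 + 2 = 7310$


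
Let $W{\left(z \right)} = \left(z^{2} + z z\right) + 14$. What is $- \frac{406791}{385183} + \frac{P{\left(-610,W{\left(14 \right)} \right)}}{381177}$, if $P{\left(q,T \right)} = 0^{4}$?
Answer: $- \frac{406791}{385183} \approx -1.0561$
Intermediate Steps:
$W{\left(z \right)} = 14 + 2 z^{2}$ ($W{\left(z \right)} = \left(z^{2} + z^{2}\right) + 14 = 2 z^{2} + 14 = 14 + 2 z^{2}$)
$P{\left(q,T \right)} = 0$
$- \frac{406791}{385183} + \frac{P{\left(-610,W{\left(14 \right)} \right)}}{381177} = - \frac{406791}{385183} + \frac{0}{381177} = \left(-406791\right) \frac{1}{385183} + 0 \cdot \frac{1}{381177} = - \frac{406791}{385183} + 0 = - \frac{406791}{385183}$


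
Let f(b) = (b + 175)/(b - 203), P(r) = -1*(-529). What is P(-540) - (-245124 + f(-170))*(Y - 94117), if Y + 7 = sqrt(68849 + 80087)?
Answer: -8605875436551/373 + 182862514*sqrt(37234)/373 ≈ -2.2977e+10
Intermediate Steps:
P(r) = 529
f(b) = (175 + b)/(-203 + b)
Y = -7 + 2*sqrt(37234) (Y = -7 + sqrt(68849 + 80087) = -7 + sqrt(148936) = -7 + 2*sqrt(37234) ≈ 378.92)
P(-540) - (-245124 + f(-170))*(Y - 94117) = 529 - (-245124 + (175 - 170)/(-203 - 170))*((-7 + 2*sqrt(37234)) - 94117) = 529 - (-245124 + 5/(-373))*(-94124 + 2*sqrt(37234)) = 529 - (-245124 - 1/373*5)*(-94124 + 2*sqrt(37234)) = 529 - (-245124 - 5/373)*(-94124 + 2*sqrt(37234)) = 529 - (-91431257)*(-94124 + 2*sqrt(37234))/373 = 529 - (8605875633868/373 - 182862514*sqrt(37234)/373) = 529 + (-8605875633868/373 + 182862514*sqrt(37234)/373) = -8605875436551/373 + 182862514*sqrt(37234)/373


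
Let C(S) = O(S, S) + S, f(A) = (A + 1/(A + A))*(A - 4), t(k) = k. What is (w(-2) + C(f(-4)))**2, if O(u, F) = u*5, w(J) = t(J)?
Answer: 38416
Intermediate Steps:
w(J) = J
f(A) = (-4 + A)*(A + 1/(2*A)) (f(A) = (A + 1/(2*A))*(-4 + A) = (-4 + A)*(A + 1/(2*A)))
O(u, F) = 5*u
C(S) = 6*S (C(S) = 5*S + S = 6*S)
(w(-2) + C(f(-4)))**2 = (-2 + 6*(1/2 + (-4)**2 - 4*(-4) - 2/(-4)))**2 = (-2 + 6*(1/2 + 16 + 16 - 2*(-1/4)))**2 = (-2 + 6*(1/2 + 16 + 16 + 1/2))**2 = (-2 + 6*33)**2 = (-2 + 198)**2 = 196**2 = 38416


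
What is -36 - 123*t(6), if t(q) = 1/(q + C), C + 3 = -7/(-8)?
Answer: -2100/31 ≈ -67.742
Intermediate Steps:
C = -17/8 (C = -3 - 7/(-8) = -3 - 7*(-⅛) = -3 + 7/8 = -17/8 ≈ -2.1250)
t(q) = 1/(-17/8 + q) (t(q) = 1/(q - 17/8) = 1/(-17/8 + q))
-36 - 123*t(6) = -36 - 984/(-17 + 8*6) = -36 - 984/(-17 + 48) = -36 - 984/31 = -2100/31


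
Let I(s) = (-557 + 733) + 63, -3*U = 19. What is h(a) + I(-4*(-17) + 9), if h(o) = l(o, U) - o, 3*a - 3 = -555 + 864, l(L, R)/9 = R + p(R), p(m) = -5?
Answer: 33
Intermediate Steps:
U = -19/3 (U = -⅓*19 = -19/3 ≈ -6.3333)
l(L, R) = -45 + 9*R (l(L, R) = 9*(R - 5) = 9*(-5 + R) = -45 + 9*R)
I(s) = 239 (I(s) = 176 + 63 = 239)
a = 104 (a = 1 + (-555 + 864)/3 = 1 + (⅓)*309 = 1 + 103 = 104)
h(o) = -102 - o (h(o) = (-45 + 9*(-19/3)) - o = (-45 - 57) - o = -102 - o)
h(a) + I(-4*(-17) + 9) = (-102 - 1*104) + 239 = (-102 - 104) + 239 = -206 + 239 = 33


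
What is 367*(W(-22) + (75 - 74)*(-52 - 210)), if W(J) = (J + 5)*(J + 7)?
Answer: -2569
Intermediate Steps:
W(J) = (5 + J)*(7 + J)
367*(W(-22) + (75 - 74)*(-52 - 210)) = 367*((35 + (-22)**2 + 12*(-22)) + (75 - 74)*(-52 - 210)) = 367*((35 + 484 - 264) + 1*(-262)) = 367*(255 - 262) = 367*(-7) = -2569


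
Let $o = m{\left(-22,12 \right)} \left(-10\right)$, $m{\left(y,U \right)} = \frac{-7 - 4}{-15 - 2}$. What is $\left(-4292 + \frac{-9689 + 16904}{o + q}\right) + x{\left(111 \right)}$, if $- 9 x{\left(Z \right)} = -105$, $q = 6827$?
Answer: $- \frac{1488533144}{347847} \approx -4279.3$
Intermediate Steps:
$m{\left(y,U \right)} = \frac{11}{17}$ ($m{\left(y,U \right)} = - \frac{11}{-17} = \left(-11\right) \left(- \frac{1}{17}\right) = \frac{11}{17}$)
$x{\left(Z \right)} = \frac{35}{3}$ ($x{\left(Z \right)} = \left(- \frac{1}{9}\right) \left(-105\right) = \frac{35}{3}$)
$o = - \frac{110}{17}$ ($o = \frac{11}{17} \left(-10\right) = - \frac{110}{17} \approx -6.4706$)
$\left(-4292 + \frac{-9689 + 16904}{o + q}\right) + x{\left(111 \right)} = \left(-4292 + \frac{-9689 + 16904}{- \frac{110}{17} + 6827}\right) + \frac{35}{3} = \left(-4292 + \frac{7215}{\frac{115949}{17}}\right) + \frac{35}{3} = \left(-4292 + 7215 \cdot \frac{17}{115949}\right) + \frac{35}{3} = \left(-4292 + \frac{122655}{115949}\right) + \frac{35}{3} = - \frac{497530453}{115949} + \frac{35}{3} = - \frac{1488533144}{347847}$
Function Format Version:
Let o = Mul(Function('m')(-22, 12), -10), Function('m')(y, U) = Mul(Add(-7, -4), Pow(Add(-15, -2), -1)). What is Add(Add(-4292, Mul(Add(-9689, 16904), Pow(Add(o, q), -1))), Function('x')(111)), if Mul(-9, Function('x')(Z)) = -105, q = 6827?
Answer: Rational(-1488533144, 347847) ≈ -4279.3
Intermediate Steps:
Function('m')(y, U) = Rational(11, 17) (Function('m')(y, U) = Mul(-11, Pow(-17, -1)) = Mul(-11, Rational(-1, 17)) = Rational(11, 17))
Function('x')(Z) = Rational(35, 3) (Function('x')(Z) = Mul(Rational(-1, 9), -105) = Rational(35, 3))
o = Rational(-110, 17) (o = Mul(Rational(11, 17), -10) = Rational(-110, 17) ≈ -6.4706)
Add(Add(-4292, Mul(Add(-9689, 16904), Pow(Add(o, q), -1))), Function('x')(111)) = Add(Add(-4292, Mul(Add(-9689, 16904), Pow(Add(Rational(-110, 17), 6827), -1))), Rational(35, 3)) = Add(Add(-4292, Mul(7215, Pow(Rational(115949, 17), -1))), Rational(35, 3)) = Add(Add(-4292, Mul(7215, Rational(17, 115949))), Rational(35, 3)) = Add(Add(-4292, Rational(122655, 115949)), Rational(35, 3)) = Add(Rational(-497530453, 115949), Rational(35, 3)) = Rational(-1488533144, 347847)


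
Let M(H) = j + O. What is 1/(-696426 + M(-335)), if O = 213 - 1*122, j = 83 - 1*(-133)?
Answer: -1/696119 ≈ -1.4365e-6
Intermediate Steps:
j = 216 (j = 83 + 133 = 216)
O = 91 (O = 213 - 122 = 91)
M(H) = 307 (M(H) = 216 + 91 = 307)
1/(-696426 + M(-335)) = 1/(-696426 + 307) = 1/(-696119) = -1/696119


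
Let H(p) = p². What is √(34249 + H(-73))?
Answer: √39578 ≈ 198.94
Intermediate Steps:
√(34249 + H(-73)) = √(34249 + (-73)²) = √(34249 + 5329) = √39578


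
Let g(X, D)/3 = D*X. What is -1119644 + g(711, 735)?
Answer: 448111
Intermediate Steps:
g(X, D) = 3*D*X (g(X, D) = 3*(D*X) = 3*D*X)
-1119644 + g(711, 735) = -1119644 + 3*735*711 = -1119644 + 1567755 = 448111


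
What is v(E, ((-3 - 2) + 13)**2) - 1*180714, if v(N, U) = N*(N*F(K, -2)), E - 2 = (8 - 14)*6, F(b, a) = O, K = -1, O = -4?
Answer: -185338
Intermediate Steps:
F(b, a) = -4
E = -34 (E = 2 + (8 - 14)*6 = 2 - 6*6 = 2 - 36 = -34)
v(N, U) = -4*N**2 (v(N, U) = N*(N*(-4)) = N*(-4*N) = -4*N**2)
v(E, ((-3 - 2) + 13)**2) - 1*180714 = -4*(-34)**2 - 1*180714 = -4*1156 - 180714 = -4624 - 180714 = -185338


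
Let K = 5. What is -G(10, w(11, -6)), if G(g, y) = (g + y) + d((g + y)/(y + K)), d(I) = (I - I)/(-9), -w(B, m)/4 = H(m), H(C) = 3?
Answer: 2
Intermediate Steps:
w(B, m) = -12 (w(B, m) = -4*3 = -12)
d(I) = 0 (d(I) = 0*(-⅑) = 0)
G(g, y) = g + y (G(g, y) = (g + y) + 0 = g + y)
-G(10, w(11, -6)) = -(10 - 12) = -1*(-2) = 2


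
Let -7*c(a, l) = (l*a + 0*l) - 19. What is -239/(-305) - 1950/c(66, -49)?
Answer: -3385783/992165 ≈ -3.4125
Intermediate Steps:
c(a, l) = 19/7 - a*l/7 (c(a, l) = -((l*a + 0*l) - 19)/7 = -((a*l + 0) - 19)/7 = -(a*l - 19)/7 = -(-19 + a*l)/7 = 19/7 - a*l/7)
-239/(-305) - 1950/c(66, -49) = -239/(-305) - 1950/(19/7 - ⅐*66*(-49)) = -239*(-1/305) - 1950/(19/7 + 462) = 239/305 - 1950/3253/7 = 239/305 - 1950*7/3253 = 239/305 - 13650/3253 = -3385783/992165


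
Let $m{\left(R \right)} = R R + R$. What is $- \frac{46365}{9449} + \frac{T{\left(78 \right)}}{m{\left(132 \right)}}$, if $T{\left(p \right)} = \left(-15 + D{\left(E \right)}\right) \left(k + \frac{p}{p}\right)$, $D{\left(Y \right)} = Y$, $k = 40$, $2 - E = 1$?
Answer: $- \frac{5320829}{1077186} \approx -4.9396$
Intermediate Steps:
$E = 1$ ($E = 2 - 1 = 1$)
$m{\left(R \right)} = R + R^{2}$ ($m{\left(R \right)} = R^{2} + R = R + R^{2}$)
$T{\left(p \right)} = -574$ ($T{\left(p \right)} = \left(-15 + 1\right) \left(40 + \frac{p}{p}\right) = - 14 \left(40 + 1\right) = \left(-14\right) 41 = -574$)
$- \frac{46365}{9449} + \frac{T{\left(78 \right)}}{m{\left(132 \right)}} = - \frac{46365}{9449} - \frac{574}{132 \left(1 + 132\right)} = \left(-46365\right) \frac{1}{9449} - \frac{574}{132 \cdot 133} = - \frac{4215}{859} - \frac{574}{17556} = - \frac{4215}{859} - \frac{41}{1254} = - \frac{5320829}{1077186}$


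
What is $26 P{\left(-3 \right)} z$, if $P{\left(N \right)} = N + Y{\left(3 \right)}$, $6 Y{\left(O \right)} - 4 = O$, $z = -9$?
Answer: $429$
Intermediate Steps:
$Y{\left(O \right)} = \frac{2}{3} + \frac{O}{6}$
$P{\left(N \right)} = \frac{7}{6} + N$ ($P{\left(N \right)} = N + \left(\frac{2}{3} + \frac{1}{6} \cdot 3\right) = N + \left(\frac{2}{3} + \frac{1}{2}\right) = N + \frac{7}{6} = \frac{7}{6} + N$)
$26 P{\left(-3 \right)} z = 26 \left(\frac{7}{6} - 3\right) \left(-9\right) = 26 \left(- \frac{11}{6}\right) \left(-9\right) = \left(- \frac{143}{3}\right) \left(-9\right) = 429$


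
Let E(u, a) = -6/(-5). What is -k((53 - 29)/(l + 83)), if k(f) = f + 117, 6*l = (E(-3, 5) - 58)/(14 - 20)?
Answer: -223191/1903 ≈ -117.28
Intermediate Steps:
E(u, a) = 6/5 (E(u, a) = -6*(-1/5) = 6/5)
l = 71/45 (l = ((6/5 - 58)/(14 - 20))/6 = (-284/5/(-6))/6 = (-284/5*(-1/6))/6 = (1/6)*(142/15) = 71/45 ≈ 1.5778)
k(f) = 117 + f
-k((53 - 29)/(l + 83)) = -(117 + (53 - 29)/(71/45 + 83)) = -(117 + 24/(3806/45)) = -(117 + 24*(45/3806)) = -(117 + 540/1903) = -1*223191/1903 = -223191/1903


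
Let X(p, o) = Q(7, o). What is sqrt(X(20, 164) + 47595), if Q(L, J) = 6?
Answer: 3*sqrt(5289) ≈ 218.18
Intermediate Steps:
X(p, o) = 6
sqrt(X(20, 164) + 47595) = sqrt(6 + 47595) = sqrt(47601) = 3*sqrt(5289)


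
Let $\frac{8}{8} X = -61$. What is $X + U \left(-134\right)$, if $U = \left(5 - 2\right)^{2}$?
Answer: $-1267$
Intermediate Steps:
$X = -61$
$U = 9$ ($U = 3^{2} = 9$)
$X + U \left(-134\right) = -61 + 9 \left(-134\right) = -61 - 1206 = -1267$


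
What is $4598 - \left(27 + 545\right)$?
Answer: $4026$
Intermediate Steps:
$4598 - \left(27 + 545\right) = 4598 - 572 = 4026$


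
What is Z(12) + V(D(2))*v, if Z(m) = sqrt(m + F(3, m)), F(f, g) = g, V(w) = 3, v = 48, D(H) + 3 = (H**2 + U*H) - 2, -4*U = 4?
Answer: 144 + 2*sqrt(6) ≈ 148.90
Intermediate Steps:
U = -1 (U = -1/4*4 = -1)
D(H) = -5 + H**2 - H (D(H) = -3 + ((H**2 - H) - 2) = -3 + (-2 + H**2 - H) = -5 + H**2 - H)
Z(m) = sqrt(2)*sqrt(m) (Z(m) = sqrt(m + m) = sqrt(2*m) = sqrt(2)*sqrt(m))
Z(12) + V(D(2))*v = sqrt(2)*sqrt(12) + 3*48 = sqrt(2)*(2*sqrt(3)) + 144 = 2*sqrt(6) + 144 = 144 + 2*sqrt(6)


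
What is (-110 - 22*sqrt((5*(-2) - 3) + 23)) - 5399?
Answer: -5509 - 22*sqrt(10) ≈ -5578.6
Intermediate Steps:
(-110 - 22*sqrt((5*(-2) - 3) + 23)) - 5399 = (-110 - 22*sqrt((-10 - 3) + 23)) - 5399 = (-110 - 22*sqrt(-13 + 23)) - 5399 = (-110 - 22*sqrt(10)) - 5399 = -5509 - 22*sqrt(10)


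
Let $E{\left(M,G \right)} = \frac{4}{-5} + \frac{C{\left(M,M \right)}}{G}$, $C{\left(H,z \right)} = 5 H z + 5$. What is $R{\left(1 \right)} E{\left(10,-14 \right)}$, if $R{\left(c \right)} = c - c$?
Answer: $0$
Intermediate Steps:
$C{\left(H,z \right)} = 5 + 5 H z$ ($C{\left(H,z \right)} = 5 H z + 5 = 5 + 5 H z$)
$R{\left(c \right)} = 0$
$E{\left(M,G \right)} = - \frac{4}{5} + \frac{5 + 5 M^{2}}{G}$ ($E{\left(M,G \right)} = \frac{4}{-5} + \frac{5 + 5 M M}{G} = 4 \left(- \frac{1}{5}\right) + \frac{5 + 5 M^{2}}{G} = - \frac{4}{5} + \frac{5 + 5 M^{2}}{G}$)
$R{\left(1 \right)} E{\left(10,-14 \right)} = 0 \frac{25 - -56 + 25 \cdot 10^{2}}{5 \left(-14\right)} = 0 \cdot \frac{1}{5} \left(- \frac{1}{14}\right) \left(25 + 56 + 25 \cdot 100\right) = 0 \cdot \frac{1}{5} \left(- \frac{1}{14}\right) \left(25 + 56 + 2500\right) = 0 \cdot \frac{1}{5} \left(- \frac{1}{14}\right) 2581 = 0 \left(- \frac{2581}{70}\right) = 0$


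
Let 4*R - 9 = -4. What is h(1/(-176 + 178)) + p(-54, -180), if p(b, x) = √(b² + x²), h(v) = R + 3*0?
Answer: 5/4 + 18*√109 ≈ 189.18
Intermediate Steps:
R = 5/4 (R = 9/4 + (¼)*(-4) = 9/4 - 1 = 5/4 ≈ 1.2500)
h(v) = 5/4 (h(v) = 5/4 + 3*0 = 5/4 + 0 = 5/4)
h(1/(-176 + 178)) + p(-54, -180) = 5/4 + √((-54)² + (-180)²) = 5/4 + √(2916 + 32400) = 5/4 + √35316 = 5/4 + 18*√109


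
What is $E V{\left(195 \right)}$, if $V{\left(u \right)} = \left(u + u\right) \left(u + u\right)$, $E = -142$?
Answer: $-21598200$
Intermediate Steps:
$V{\left(u \right)} = 4 u^{2}$ ($V{\left(u \right)} = 2 u 2 u = 4 u^{2}$)
$E V{\left(195 \right)} = - 142 \cdot 4 \cdot 195^{2} = - 142 \cdot 4 \cdot 38025 = \left(-142\right) 152100 = -21598200$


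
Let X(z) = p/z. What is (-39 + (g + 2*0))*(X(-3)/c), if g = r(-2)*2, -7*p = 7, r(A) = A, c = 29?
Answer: -43/87 ≈ -0.49425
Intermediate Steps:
p = -1 (p = -1/7*7 = -1)
g = -4 (g = -2*2 = -4)
X(z) = -1/z
(-39 + (g + 2*0))*(X(-3)/c) = (-39 + (-4 + 2*0))*(-1/(-3)/29) = (-39 + (-4 + 0))*(-1*(-1/3)*(1/29)) = (-39 - 4)*((1/3)*(1/29)) = -43*1/87 = -43/87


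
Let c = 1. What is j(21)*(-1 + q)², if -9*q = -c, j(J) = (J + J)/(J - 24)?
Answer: -896/81 ≈ -11.062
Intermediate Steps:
j(J) = 2*J/(-24 + J) (j(J) = (2*J)/(-24 + J) = 2*J/(-24 + J))
q = ⅑ (q = -(-1)/9 = -⅑*(-1) = ⅑ ≈ 0.11111)
j(21)*(-1 + q)² = (2*21/(-24 + 21))*(-1 + ⅑)² = (2*21/(-3))*(-8/9)² = (2*21*(-⅓))*(64/81) = -14*64/81 = -896/81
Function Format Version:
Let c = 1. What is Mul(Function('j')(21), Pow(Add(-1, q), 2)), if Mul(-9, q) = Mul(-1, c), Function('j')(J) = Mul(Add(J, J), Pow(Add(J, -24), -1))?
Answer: Rational(-896, 81) ≈ -11.062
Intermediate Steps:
Function('j')(J) = Mul(2, J, Pow(Add(-24, J), -1)) (Function('j')(J) = Mul(Mul(2, J), Pow(Add(-24, J), -1)) = Mul(2, J, Pow(Add(-24, J), -1)))
q = Rational(1, 9) (q = Mul(Rational(-1, 9), Mul(-1, 1)) = Mul(Rational(-1, 9), -1) = Rational(1, 9) ≈ 0.11111)
Mul(Function('j')(21), Pow(Add(-1, q), 2)) = Mul(Mul(2, 21, Pow(Add(-24, 21), -1)), Pow(Add(-1, Rational(1, 9)), 2)) = Mul(Mul(2, 21, Pow(-3, -1)), Pow(Rational(-8, 9), 2)) = Mul(Mul(2, 21, Rational(-1, 3)), Rational(64, 81)) = Mul(-14, Rational(64, 81)) = Rational(-896, 81)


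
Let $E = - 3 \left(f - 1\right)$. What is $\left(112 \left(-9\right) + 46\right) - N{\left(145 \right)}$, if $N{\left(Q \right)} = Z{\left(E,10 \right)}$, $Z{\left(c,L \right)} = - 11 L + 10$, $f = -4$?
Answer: $-862$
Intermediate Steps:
$E = 15$ ($E = - 3 \left(-4 - 1\right) = \left(-3\right) \left(-5\right) = 15$)
$Z{\left(c,L \right)} = 10 - 11 L$
$N{\left(Q \right)} = -100$ ($N{\left(Q \right)} = 10 - 110 = -100$)
$\left(112 \left(-9\right) + 46\right) - N{\left(145 \right)} = \left(112 \left(-9\right) + 46\right) - -100 = \left(-1008 + 46\right) + 100 = -962 + 100 = -862$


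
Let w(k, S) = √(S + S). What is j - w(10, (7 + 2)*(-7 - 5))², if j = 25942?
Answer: 26158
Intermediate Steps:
w(k, S) = √2*√S (w(k, S) = √(2*S) = √2*√S)
j - w(10, (7 + 2)*(-7 - 5))² = 25942 - (√2*√((7 + 2)*(-7 - 5)))² = 25942 - (√2*√(9*(-12)))² = 25942 - (√2*√(-108))² = 25942 - (√2*(6*I*√3))² = 25942 - (6*I*√6)² = 25942 - 1*(-216) = 25942 + 216 = 26158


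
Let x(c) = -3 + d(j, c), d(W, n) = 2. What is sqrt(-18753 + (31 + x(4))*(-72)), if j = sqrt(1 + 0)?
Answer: I*sqrt(20913) ≈ 144.61*I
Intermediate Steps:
j = 1 (j = sqrt(1) = 1)
x(c) = -1 (x(c) = -3 + 2 = -1)
sqrt(-18753 + (31 + x(4))*(-72)) = sqrt(-18753 + (31 - 1)*(-72)) = sqrt(-18753 + 30*(-72)) = sqrt(-18753 - 2160) = sqrt(-20913) = I*sqrt(20913)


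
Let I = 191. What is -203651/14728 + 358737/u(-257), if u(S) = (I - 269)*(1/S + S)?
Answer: 3674576153/903299800 ≈ 4.0679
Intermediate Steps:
u(S) = -78*S - 78/S (u(S) = (191 - 269)*(1/S + S) = -78*(S + 1/S) = -78*S - 78/S)
-203651/14728 + 358737/u(-257) = -203651/14728 + 358737/(-78*(-257) - 78/(-257)) = -203651*1/14728 + 358737/(20046 - 78*(-1/257)) = -29093/2104 + 358737/(20046 + 78/257) = -29093/2104 + 358737/(5151900/257) = -29093/2104 + 358737*(257/5151900) = -29093/2104 + 30731803/1717300 = 3674576153/903299800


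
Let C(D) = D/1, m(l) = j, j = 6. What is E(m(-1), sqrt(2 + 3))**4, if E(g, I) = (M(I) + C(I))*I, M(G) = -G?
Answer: 0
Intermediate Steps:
m(l) = 6
C(D) = D (C(D) = D*1 = D)
E(g, I) = 0 (E(g, I) = (-I + I)*I = 0*I = 0)
E(m(-1), sqrt(2 + 3))**4 = 0**4 = 0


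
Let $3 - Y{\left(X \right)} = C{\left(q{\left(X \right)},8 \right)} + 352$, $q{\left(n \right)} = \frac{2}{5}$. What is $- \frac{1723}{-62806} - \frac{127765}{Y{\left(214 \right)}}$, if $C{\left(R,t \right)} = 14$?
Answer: $\frac{729548549}{2072598} \approx 352.0$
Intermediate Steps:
$q{\left(n \right)} = \frac{2}{5}$ ($q{\left(n \right)} = 2 \cdot \frac{1}{5} = \frac{2}{5}$)
$Y{\left(X \right)} = -363$ ($Y{\left(X \right)} = 3 - \left(14 + 352\right) = 3 - 366 = -363$)
$- \frac{1723}{-62806} - \frac{127765}{Y{\left(214 \right)}} = - \frac{1723}{-62806} - \frac{127765}{-363} = \left(-1723\right) \left(- \frac{1}{62806}\right) - - \frac{11615}{33} = \frac{1723}{62806} + \frac{11615}{33} = \frac{729548549}{2072598}$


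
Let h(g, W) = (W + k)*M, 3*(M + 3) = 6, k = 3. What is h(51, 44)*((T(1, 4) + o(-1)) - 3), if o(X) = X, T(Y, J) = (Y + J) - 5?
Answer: 188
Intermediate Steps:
M = -1 (M = -3 + (⅓)*6 = -3 + 2 = -1)
T(Y, J) = -5 + J + Y (T(Y, J) = (J + Y) - 5 = -5 + J + Y)
h(g, W) = -3 - W (h(g, W) = (W + 3)*(-1) = (3 + W)*(-1) = -3 - W)
h(51, 44)*((T(1, 4) + o(-1)) - 3) = (-3 - 1*44)*(((-5 + 4 + 1) - 1) - 3) = (-3 - 44)*((0 - 1) - 3) = -47*(-1 - 3) = -47*(-4) = 188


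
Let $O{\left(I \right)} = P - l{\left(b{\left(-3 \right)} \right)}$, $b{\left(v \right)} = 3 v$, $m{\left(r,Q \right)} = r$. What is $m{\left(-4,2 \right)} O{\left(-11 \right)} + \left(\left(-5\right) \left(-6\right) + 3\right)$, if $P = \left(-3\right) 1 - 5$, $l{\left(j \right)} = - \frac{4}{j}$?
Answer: $\frac{601}{9} \approx 66.778$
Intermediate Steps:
$P = -8$ ($P = -3 - 5 = -8$)
$O{\left(I \right)} = - \frac{76}{9}$ ($O{\left(I \right)} = -8 - - \frac{4}{3 \left(-3\right)} = -8 - - \frac{4}{-9} = -8 - \left(-4\right) \left(- \frac{1}{9}\right) = -8 - \frac{4}{9} = - \frac{76}{9}$)
$m{\left(-4,2 \right)} O{\left(-11 \right)} + \left(\left(-5\right) \left(-6\right) + 3\right) = \left(-4\right) \left(- \frac{76}{9}\right) + \left(\left(-5\right) \left(-6\right) + 3\right) = \frac{304}{9} + \left(30 + 3\right) = \frac{304}{9} + 33 = \frac{601}{9}$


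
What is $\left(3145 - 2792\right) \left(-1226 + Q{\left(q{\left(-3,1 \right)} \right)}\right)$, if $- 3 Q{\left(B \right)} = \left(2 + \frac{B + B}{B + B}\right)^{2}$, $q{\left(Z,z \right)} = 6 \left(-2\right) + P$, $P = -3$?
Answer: $-433837$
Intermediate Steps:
$q{\left(Z,z \right)} = -15$ ($q{\left(Z,z \right)} = 6 \left(-2\right) - 3 = -12 - 3 = -15$)
$Q{\left(B \right)} = -3$ ($Q{\left(B \right)} = - \frac{\left(2 + \frac{B + B}{B + B}\right)^{2}}{3} = - \frac{\left(2 + \frac{2 B}{2 B}\right)^{2}}{3} = - \frac{\left(2 + 2 B \frac{1}{2 B}\right)^{2}}{3} = - \frac{\left(2 + 1\right)^{2}}{3} = - \frac{3^{2}}{3} = \left(- \frac{1}{3}\right) 9 = -3$)
$\left(3145 - 2792\right) \left(-1226 + Q{\left(q{\left(-3,1 \right)} \right)}\right) = \left(3145 - 2792\right) \left(-1226 - 3\right) = 353 \left(-1229\right) = -433837$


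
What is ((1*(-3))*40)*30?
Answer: -3600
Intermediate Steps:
((1*(-3))*40)*30 = -3*40*30 = -120*30 = -3600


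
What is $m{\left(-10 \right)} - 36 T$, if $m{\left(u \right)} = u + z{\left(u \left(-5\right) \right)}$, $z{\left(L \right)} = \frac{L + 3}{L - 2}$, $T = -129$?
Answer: $\frac{222485}{48} \approx 4635.1$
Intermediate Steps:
$z{\left(L \right)} = \frac{3 + L}{-2 + L}$
$m{\left(u \right)} = u + \frac{3 - 5 u}{-2 - 5 u}$ ($m{\left(u \right)} = u + \frac{3 + u \left(-5\right)}{-2 + u \left(-5\right)} = u + \frac{3 - 5 u}{-2 - 5 u}$)
$m{\left(-10 \right)} - 36 T = \frac{-3 + 5 \left(-10\right)^{2} + 7 \left(-10\right)}{2 + 5 \left(-10\right)} - -4644 = \frac{-3 + 5 \cdot 100 - 70}{2 - 50} + 4644 = \frac{-3 + 500 - 70}{-48} + 4644 = \left(- \frac{1}{48}\right) 427 + 4644 = - \frac{427}{48} + 4644 = \frac{222485}{48}$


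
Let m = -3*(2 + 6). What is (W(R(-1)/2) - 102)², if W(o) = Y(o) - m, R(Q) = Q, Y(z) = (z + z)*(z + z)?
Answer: 5929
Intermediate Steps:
Y(z) = 4*z² (Y(z) = (2*z)*(2*z) = 4*z²)
m = -24 (m = -3*8 = -24)
W(o) = 24 + 4*o² (W(o) = 4*o² - 1*(-24) = 4*o² + 24 = 24 + 4*o²)
(W(R(-1)/2) - 102)² = ((24 + 4*(-1/2)²) - 102)² = ((24 + 4*(-1*½)²) - 102)² = ((24 + 4*(-½)²) - 102)² = ((24 + 4*(¼)) - 102)² = ((24 + 1) - 102)² = (25 - 102)² = (-77)² = 5929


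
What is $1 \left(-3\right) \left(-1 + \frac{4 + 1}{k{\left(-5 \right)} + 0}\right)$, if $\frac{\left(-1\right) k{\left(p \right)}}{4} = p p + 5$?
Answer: $\frac{25}{8} \approx 3.125$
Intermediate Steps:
$k{\left(p \right)} = -20 - 4 p^{2}$ ($k{\left(p \right)} = - 4 \left(p p + 5\right) = - 4 \left(p^{2} + 5\right) = - 4 \left(5 + p^{2}\right) = -20 - 4 p^{2}$)
$1 \left(-3\right) \left(-1 + \frac{4 + 1}{k{\left(-5 \right)} + 0}\right) = 1 \left(-3\right) \left(-1 + \frac{4 + 1}{\left(-20 - 4 \left(-5\right)^{2}\right) + 0}\right) = - 3 \left(-1 + \frac{5}{\left(-20 - 100\right) + 0}\right) = - 3 \left(-1 + \frac{5}{-120 + 0}\right) = - 3 \left(-1 + \frac{5}{-120}\right) = - 3 \left(-1 + 5 \left(- \frac{1}{120}\right)\right) = - 3 \left(-1 - \frac{1}{24}\right) = \left(-3\right) \left(- \frac{25}{24}\right) = \frac{25}{8}$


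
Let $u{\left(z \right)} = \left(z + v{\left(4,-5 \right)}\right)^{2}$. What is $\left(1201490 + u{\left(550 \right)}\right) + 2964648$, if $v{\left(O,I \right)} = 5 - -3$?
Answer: $4477502$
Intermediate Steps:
$v{\left(O,I \right)} = 8$ ($v{\left(O,I \right)} = 5 + 3 = 8$)
$u{\left(z \right)} = \left(8 + z\right)^{2}$ ($u{\left(z \right)} = \left(z + 8\right)^{2} = \left(8 + z\right)^{2}$)
$\left(1201490 + u{\left(550 \right)}\right) + 2964648 = \left(1201490 + \left(8 + 550\right)^{2}\right) + 2964648 = \left(1201490 + 558^{2}\right) + 2964648 = \left(1201490 + 311364\right) + 2964648 = 1512854 + 2964648 = 4477502$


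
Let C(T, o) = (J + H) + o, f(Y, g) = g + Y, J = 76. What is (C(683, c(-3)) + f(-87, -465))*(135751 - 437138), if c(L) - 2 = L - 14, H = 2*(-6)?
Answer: 151597661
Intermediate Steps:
H = -12
c(L) = -12 + L (c(L) = 2 + (L - 14) = 2 + (-14 + L) = -12 + L)
f(Y, g) = Y + g
C(T, o) = 64 + o (C(T, o) = (76 - 12) + o = 64 + o)
(C(683, c(-3)) + f(-87, -465))*(135751 - 437138) = ((64 + (-12 - 3)) + (-87 - 465))*(135751 - 437138) = ((64 - 15) - 552)*(-301387) = (49 - 552)*(-301387) = -503*(-301387) = 151597661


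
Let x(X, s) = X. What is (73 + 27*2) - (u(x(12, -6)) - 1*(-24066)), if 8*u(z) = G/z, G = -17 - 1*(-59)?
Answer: -383031/16 ≈ -23939.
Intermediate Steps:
G = 42 (G = -17 + 59 = 42)
u(z) = 21/(4*z) (u(z) = (42/z)/8 = 21/(4*z))
(73 + 27*2) - (u(x(12, -6)) - 1*(-24066)) = (73 + 27*2) - ((21/4)/12 - 1*(-24066)) = (73 + 54) - ((21/4)*(1/12) + 24066) = 127 - (7/16 + 24066) = 127 - 1*385063/16 = 127 - 385063/16 = -383031/16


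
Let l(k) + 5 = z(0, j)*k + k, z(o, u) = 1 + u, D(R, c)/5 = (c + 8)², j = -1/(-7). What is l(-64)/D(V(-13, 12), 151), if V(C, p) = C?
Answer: -199/176967 ≈ -0.0011245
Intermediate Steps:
j = ⅐ (j = -1*(-⅐) = ⅐ ≈ 0.14286)
D(R, c) = 5*(8 + c)² (D(R, c) = 5*(c + 8)² = 5*(8 + c)²)
l(k) = -5 + 15*k/7 (l(k) = -5 + ((1 + ⅐)*k + k) = -5 + (8*k/7 + k) = -5 + 15*k/7)
l(-64)/D(V(-13, 12), 151) = (-5 + (15/7)*(-64))/((5*(8 + 151)²)) = (-5 - 960/7)/((5*159²)) = -995/(7*(5*25281)) = -995/7/126405 = -995/7*1/126405 = -199/176967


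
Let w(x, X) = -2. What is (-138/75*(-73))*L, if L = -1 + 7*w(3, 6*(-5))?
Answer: -10074/5 ≈ -2014.8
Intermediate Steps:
L = -15 (L = -1 + 7*(-2) = -1 - 14 = -15)
(-138/75*(-73))*L = (-138/75*(-73))*(-15) = (-138*1/75*(-73))*(-15) = -46/25*(-73)*(-15) = (3358/25)*(-15) = -10074/5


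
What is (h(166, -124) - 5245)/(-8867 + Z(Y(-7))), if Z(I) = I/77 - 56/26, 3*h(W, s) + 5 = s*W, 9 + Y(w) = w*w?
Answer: 12120108/8877503 ≈ 1.3653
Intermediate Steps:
Y(w) = -9 + w² (Y(w) = -9 + w*w = -9 + w²)
h(W, s) = -5/3 + W*s/3 (h(W, s) = -5/3 + (s*W)/3 = -5/3 + (W*s)/3 = -5/3 + W*s/3)
Z(I) = -28/13 + I/77 (Z(I) = I*(1/77) - 56*1/26 = I/77 - 28/13 = -28/13 + I/77)
(h(166, -124) - 5245)/(-8867 + Z(Y(-7))) = ((-5/3 + (⅓)*166*(-124)) - 5245)/(-8867 + (-28/13 + (-9 + (-7)²)/77)) = ((-5/3 - 20584/3) - 5245)/(-8867 + (-28/13 + (-9 + 49)/77)) = (-6863 - 5245)/(-8867 + (-28/13 + (1/77)*40)) = -12108/(-8867 + (-28/13 + 40/77)) = -12108/(-8867 - 1636/1001) = -12108/(-8877503/1001) = -12108*(-1001/8877503) = 12120108/8877503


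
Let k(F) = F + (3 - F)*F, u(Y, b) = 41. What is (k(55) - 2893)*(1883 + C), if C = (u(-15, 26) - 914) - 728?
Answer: -1606836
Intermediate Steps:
k(F) = F + F*(3 - F)
C = -1601 (C = (41 - 914) - 728 = -873 - 728 = -1601)
(k(55) - 2893)*(1883 + C) = (55*(4 - 1*55) - 2893)*(1883 - 1601) = (55*(4 - 55) - 2893)*282 = (55*(-51) - 2893)*282 = (-2805 - 2893)*282 = -5698*282 = -1606836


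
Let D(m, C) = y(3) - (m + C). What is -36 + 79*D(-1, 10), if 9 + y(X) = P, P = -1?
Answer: -1537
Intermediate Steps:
y(X) = -10 (y(X) = -9 - 1 = -10)
D(m, C) = -10 - C - m (D(m, C) = -10 - (m + C) = -10 - (C + m) = -10 + (-C - m) = -10 - C - m)
-36 + 79*D(-1, 10) = -36 + 79*(-10 - 1*10 - 1*(-1)) = -36 + 79*(-10 - 10 + 1) = -36 + 79*(-19) = -36 - 1501 = -1537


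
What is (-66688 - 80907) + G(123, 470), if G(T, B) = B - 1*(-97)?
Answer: -147028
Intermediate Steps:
G(T, B) = 97 + B (G(T, B) = B + 97 = 97 + B)
(-66688 - 80907) + G(123, 470) = (-66688 - 80907) + (97 + 470) = -147595 + 567 = -147028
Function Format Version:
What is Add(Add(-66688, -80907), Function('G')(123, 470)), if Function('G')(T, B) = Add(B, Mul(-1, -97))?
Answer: -147028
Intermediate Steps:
Function('G')(T, B) = Add(97, B) (Function('G')(T, B) = Add(B, 97) = Add(97, B))
Add(Add(-66688, -80907), Function('G')(123, 470)) = Add(Add(-66688, -80907), Add(97, 470)) = Add(-147595, 567) = -147028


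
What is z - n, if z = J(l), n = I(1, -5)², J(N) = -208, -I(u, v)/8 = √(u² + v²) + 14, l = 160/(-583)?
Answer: -14416 - 1792*√26 ≈ -23553.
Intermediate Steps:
l = -160/583 (l = 160*(-1/583) = -160/583 ≈ -0.27444)
I(u, v) = -112 - 8*√(u² + v²) (I(u, v) = -8*(√(u² + v²) + 14) = -8*(14 + √(u² + v²)) = -112 - 8*√(u² + v²))
n = (-112 - 8*√26)² (n = (-112 - 8*√(1² + (-5)²))² = (-112 - 8*√(1 + 25))² = (-112 - 8*√26)² ≈ 23345.)
z = -208
z - n = -208 - (14208 + 1792*√26) = -208 + (-14208 - 1792*√26) = -14416 - 1792*√26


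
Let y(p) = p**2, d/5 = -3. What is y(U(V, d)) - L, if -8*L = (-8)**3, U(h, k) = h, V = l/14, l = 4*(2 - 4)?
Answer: -3120/49 ≈ -63.673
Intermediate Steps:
l = -8 (l = 4*(-2) = -8)
d = -15 (d = 5*(-3) = -15)
V = -4/7 (V = -8/14 = -8*1/14 = -4/7 ≈ -0.57143)
L = 64 (L = -1/8*(-8)**3 = -1/8*(-512) = 64)
y(U(V, d)) - L = (-4/7)**2 - 1*64 = 16/49 - 64 = -3120/49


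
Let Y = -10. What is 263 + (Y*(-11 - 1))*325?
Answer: 39263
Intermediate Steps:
263 + (Y*(-11 - 1))*325 = 263 - 10*(-11 - 1)*325 = 263 - 10*(-12)*325 = 263 + 120*325 = 263 + 39000 = 39263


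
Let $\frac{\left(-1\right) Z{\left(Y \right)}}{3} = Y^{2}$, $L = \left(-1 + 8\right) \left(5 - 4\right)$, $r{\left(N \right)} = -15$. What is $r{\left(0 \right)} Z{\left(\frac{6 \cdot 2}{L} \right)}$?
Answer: $\frac{6480}{49} \approx 132.24$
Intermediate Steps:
$L = 7$ ($L = 7 \cdot 1 = 7$)
$Z{\left(Y \right)} = - 3 Y^{2}$
$r{\left(0 \right)} Z{\left(\frac{6 \cdot 2}{L} \right)} = - 15 \left(- 3 \left(\frac{6 \cdot 2}{7}\right)^{2}\right) = - 15 \left(- 3 \left(12 \cdot \frac{1}{7}\right)^{2}\right) = - 15 \left(- 3 \left(\frac{12}{7}\right)^{2}\right) = - 15 \left(\left(-3\right) \frac{144}{49}\right) = \left(-15\right) \left(- \frac{432}{49}\right) = \frac{6480}{49}$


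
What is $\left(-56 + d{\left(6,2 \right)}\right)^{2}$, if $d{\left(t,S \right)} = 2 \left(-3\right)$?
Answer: $3844$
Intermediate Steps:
$d{\left(t,S \right)} = -6$
$\left(-56 + d{\left(6,2 \right)}\right)^{2} = \left(-56 - 6\right)^{2} = \left(-62\right)^{2} = 3844$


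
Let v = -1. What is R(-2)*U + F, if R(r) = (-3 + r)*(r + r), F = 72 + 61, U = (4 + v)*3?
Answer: 313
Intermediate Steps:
U = 9 (U = (4 - 1)*3 = 3*3 = 9)
F = 133
R(r) = 2*r*(-3 + r) (R(r) = (-3 + r)*(2*r) = 2*r*(-3 + r))
R(-2)*U + F = (2*(-2)*(-3 - 2))*9 + 133 = (2*(-2)*(-5))*9 + 133 = 20*9 + 133 = 180 + 133 = 313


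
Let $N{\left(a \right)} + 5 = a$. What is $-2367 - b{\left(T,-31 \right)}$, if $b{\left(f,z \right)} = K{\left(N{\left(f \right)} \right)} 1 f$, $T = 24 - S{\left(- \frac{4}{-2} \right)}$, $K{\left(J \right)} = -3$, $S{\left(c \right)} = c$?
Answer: $-2301$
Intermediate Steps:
$N{\left(a \right)} = -5 + a$
$T = 22$ ($T = 24 - - \frac{4}{-2} = 24 - \left(-4\right) \left(- \frac{1}{2}\right) = 24 - 2 = 22$)
$b{\left(f,z \right)} = - 3 f$ ($b{\left(f,z \right)} = \left(-3\right) 1 f = - 3 f$)
$-2367 - b{\left(T,-31 \right)} = -2367 - \left(-3\right) 22 = -2367 - -66 = -2367 + 66 = -2301$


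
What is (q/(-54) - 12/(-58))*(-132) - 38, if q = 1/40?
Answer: -340601/5220 ≈ -65.249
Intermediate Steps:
q = 1/40 ≈ 0.025000
(q/(-54) - 12/(-58))*(-132) - 38 = ((1/40)/(-54) - 12/(-58))*(-132) - 38 = ((1/40)*(-1/54) - 12*(-1/58))*(-132) - 38 = (-1/2160 + 6/29)*(-132) - 38 = (12931/62640)*(-132) - 38 = -142241/5220 - 38 = -340601/5220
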